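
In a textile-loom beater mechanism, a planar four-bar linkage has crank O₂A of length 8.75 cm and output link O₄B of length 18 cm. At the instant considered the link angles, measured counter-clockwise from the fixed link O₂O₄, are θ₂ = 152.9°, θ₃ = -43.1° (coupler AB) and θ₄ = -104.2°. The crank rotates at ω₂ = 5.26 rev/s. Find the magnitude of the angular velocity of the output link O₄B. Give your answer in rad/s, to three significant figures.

5.06

ω₂ = 33.05 rad/s (from 5.26 rev/s).
Differentiating the loop-closure r₂e^{iθ₂}+r₃e^{iθ₃}=r₁+r₄e^{iθ₄} gives r₂ω₂e^{iθ₂}+r₃ω₃e^{iθ₃}=r₄ω₄e^{iθ₄}.
Eliminating the other unknown: ω₄ = r₂ω₂ sin(θ₂−θ₃) / [r₄ sin(θ₄−θ₃)].
Numerator sine = -0.27564; denominator sine = -0.87546.
Result = 0.0875·33.05·(-0.27564) / (0.18·(-0.87546)) = +5.0583 rad/s; magnitude 5.0583 rad/s.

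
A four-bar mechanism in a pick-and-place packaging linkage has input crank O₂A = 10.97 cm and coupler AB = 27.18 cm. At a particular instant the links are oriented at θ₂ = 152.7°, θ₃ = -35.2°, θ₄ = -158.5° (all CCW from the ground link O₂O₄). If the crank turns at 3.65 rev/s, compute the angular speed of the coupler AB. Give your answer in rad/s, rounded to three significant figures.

ω₂ = 22.93 rad/s (from 3.65 rev/s).
Differentiating the loop-closure r₂e^{iθ₂}+r₃e^{iθ₃}=r₁+r₄e^{iθ₄} gives r₂ω₂e^{iθ₂}+r₃ω₃e^{iθ₃}=r₄ω₄e^{iθ₄}.
Eliminating the other unknown: ω₃ = r₂ω₂ sin(θ₄−θ₂) / [r₃ sin(θ₃−θ₄)].
Numerator sine = +0.75241; denominator sine = +0.83581.
Result = 0.1097·22.93·(+0.75241) / (0.2718·(+0.83581)) = +8.3326 rad/s; magnitude 8.3326 rad/s.

8.33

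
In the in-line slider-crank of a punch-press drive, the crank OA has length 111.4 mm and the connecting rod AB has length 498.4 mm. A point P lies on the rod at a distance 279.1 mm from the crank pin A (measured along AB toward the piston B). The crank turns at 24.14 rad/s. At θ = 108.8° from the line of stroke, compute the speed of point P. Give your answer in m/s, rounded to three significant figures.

2.47

ω = 24.14 rad/s.  Crank-pin speed |V_A| = rω = 2.6892 m/s, perpendicular to OA.
Rod angle: sinφ = −(r/L) sinθ ⇒ φ = -12.216°; ω_rod = −rω cosθ/√(L²−r²sin²θ) = +1.7791 rad/s.
V_P = V_A + ω_rod × AP, with AP = 0.2791 m along the rod.
Components: V_Px = −rω sinθ − a·ω_rod·sinφ = -2.4407 m/s;  V_Py = rω cosθ + a·ω_rod·cosφ = -0.38133 m/s.
|V_P| = √(V_Px² + V_Py²) = 2.4703 m/s.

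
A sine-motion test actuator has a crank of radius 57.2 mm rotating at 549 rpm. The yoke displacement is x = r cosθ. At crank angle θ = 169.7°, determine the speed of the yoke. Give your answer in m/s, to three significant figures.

0.588

ω = 57.49 rad/s (from 549 rpm).
x = r cosθ ⇒ ẋ = −rω sinθ.
|v| = rω|sinθ| = 0.0572·57.49·|sin 169.7°| = 0.58799 m/s.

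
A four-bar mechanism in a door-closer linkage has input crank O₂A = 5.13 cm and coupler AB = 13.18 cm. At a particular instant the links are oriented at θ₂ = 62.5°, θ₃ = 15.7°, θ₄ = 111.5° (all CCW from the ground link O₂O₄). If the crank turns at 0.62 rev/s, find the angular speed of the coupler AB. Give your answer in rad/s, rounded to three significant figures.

1.15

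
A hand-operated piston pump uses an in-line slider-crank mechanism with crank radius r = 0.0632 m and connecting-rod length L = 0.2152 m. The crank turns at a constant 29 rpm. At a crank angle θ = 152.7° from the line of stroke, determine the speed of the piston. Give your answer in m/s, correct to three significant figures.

ω = 2π·29/60 = 3.037 rad/s
For an in-line slider-crank, x = r cosθ + √(L² − r² sin²θ), so v = −rω sinθ·[1 + r cosθ/√(L² − r² sin²θ)].
With r = 0.0632 m, L = 0.2152 m, θ = 152.7°: √(L² − r² sin²θ) = 0.21324 m.
v = −0.0632·3.037·0.45865·[1 + 0.0632·-0.88862/0.21324] = -0.064845 m/s.
|v| = 0.064845 m/s.

0.0648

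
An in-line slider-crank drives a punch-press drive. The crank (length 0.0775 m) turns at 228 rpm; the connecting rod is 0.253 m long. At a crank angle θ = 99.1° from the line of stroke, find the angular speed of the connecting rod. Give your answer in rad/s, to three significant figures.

ω = 23.88 rad/s (converted from 228 rpm).
The rod makes angle φ with the slider axis where L sinφ = r sinθ; differentiating, L cosφ·φ̇ = r ω cosθ.
L cosφ = √(L² − r² sin²θ) = 0.24115 m.
|ω_rod| = r ω |cosθ| / √(L² − r² sin²θ) = 0.0775·23.88·0.15816/0.24115 = 1.2136 rad/s.

1.21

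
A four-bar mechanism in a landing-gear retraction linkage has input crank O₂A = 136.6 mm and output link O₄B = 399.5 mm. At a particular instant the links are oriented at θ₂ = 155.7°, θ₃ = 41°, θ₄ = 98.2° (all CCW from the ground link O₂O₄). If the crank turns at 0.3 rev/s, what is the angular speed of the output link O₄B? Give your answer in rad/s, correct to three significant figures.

ω₂ = 1.885 rad/s (from 0.3 rev/s).
Differentiating the loop-closure r₂e^{iθ₂}+r₃e^{iθ₃}=r₁+r₄e^{iθ₄} gives r₂ω₂e^{iθ₂}+r₃ω₃e^{iθ₃}=r₄ω₄e^{iθ₄}.
Eliminating the other unknown: ω₄ = r₂ω₂ sin(θ₂−θ₃) / [r₄ sin(θ₄−θ₃)].
Numerator sine = +0.90851; denominator sine = +0.84057.
Result = 0.1366·1.885·(+0.90851) / (0.3995·(+0.84057)) = +0.69661 rad/s; magnitude 0.69661 rad/s.

0.697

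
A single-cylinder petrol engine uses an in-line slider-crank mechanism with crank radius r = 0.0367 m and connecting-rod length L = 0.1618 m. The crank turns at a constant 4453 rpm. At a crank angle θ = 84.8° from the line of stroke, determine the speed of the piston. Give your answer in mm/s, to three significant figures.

ω = 2π·4453/60 = 466.3 rad/s
For an in-line slider-crank, x = r cosθ + √(L² − r² sin²θ), so v = −rω sinθ·[1 + r cosθ/√(L² − r² sin²θ)].
With r = 0.0367 m, L = 0.1618 m, θ = 84.8°: √(L² − r² sin²θ) = 0.15762 m.
v = −0.0367·466.3·0.99588·[1 + 0.0367·0.09063/0.15762] = -17.403 m/s.
|v| = 17.403 m/s = 17403 mm/s.

17400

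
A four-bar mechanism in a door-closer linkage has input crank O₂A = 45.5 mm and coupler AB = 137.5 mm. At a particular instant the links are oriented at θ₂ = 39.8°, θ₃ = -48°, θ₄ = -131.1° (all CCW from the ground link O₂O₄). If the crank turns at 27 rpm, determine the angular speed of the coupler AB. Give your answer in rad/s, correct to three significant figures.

0.149

ω₂ = 2.827 rad/s (from 27 rpm).
Differentiating the loop-closure r₂e^{iθ₂}+r₃e^{iθ₃}=r₁+r₄e^{iθ₄} gives r₂ω₂e^{iθ₂}+r₃ω₃e^{iθ₃}=r₄ω₄e^{iθ₄}.
Eliminating the other unknown: ω₃ = r₂ω₂ sin(θ₄−θ₂) / [r₃ sin(θ₃−θ₄)].
Numerator sine = -0.15816; denominator sine = +0.99276.
Result = 0.0455·2.827·(-0.15816) / (0.1375·(+0.99276)) = -0.14906 rad/s; magnitude 0.14906 rad/s.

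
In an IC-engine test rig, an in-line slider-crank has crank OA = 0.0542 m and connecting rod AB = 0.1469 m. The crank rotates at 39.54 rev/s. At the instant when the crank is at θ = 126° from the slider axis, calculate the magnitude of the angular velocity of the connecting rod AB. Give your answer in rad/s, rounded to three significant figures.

56.5

ω = 248.4 rad/s (converted from 39.54 rev/s).
The rod makes angle φ with the slider axis where L sinφ = r sinθ; differentiating, L cosφ·φ̇ = r ω cosθ.
L cosφ = √(L² − r² sin²θ) = 0.1402 m.
|ω_rod| = r ω |cosθ| / √(L² − r² sin²θ) = 0.0542·248.4·0.58779/0.1402 = 56.452 rad/s.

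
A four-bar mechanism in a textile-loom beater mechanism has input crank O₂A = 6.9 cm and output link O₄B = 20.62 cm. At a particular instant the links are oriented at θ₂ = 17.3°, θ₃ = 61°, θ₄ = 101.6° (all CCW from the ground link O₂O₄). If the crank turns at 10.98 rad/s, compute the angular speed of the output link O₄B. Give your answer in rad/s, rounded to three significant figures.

ω₂ = 10.98 rad/s
Differentiating the loop-closure r₂e^{iθ₂}+r₃e^{iθ₃}=r₁+r₄e^{iθ₄} gives r₂ω₂e^{iθ₂}+r₃ω₃e^{iθ₃}=r₄ω₄e^{iθ₄}.
Eliminating the other unknown: ω₄ = r₂ω₂ sin(θ₂−θ₃) / [r₄ sin(θ₄−θ₃)].
Numerator sine = -0.69088; denominator sine = +0.65077.
Result = 0.069·10.98·(-0.69088) / (0.2062·(+0.65077)) = -3.9006 rad/s; magnitude 3.9006 rad/s.

3.90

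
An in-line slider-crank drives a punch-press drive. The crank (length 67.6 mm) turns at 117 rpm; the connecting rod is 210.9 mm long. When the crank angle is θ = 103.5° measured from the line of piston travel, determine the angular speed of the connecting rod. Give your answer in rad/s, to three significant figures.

ω = 12.25 rad/s (converted from 117 rpm).
The rod makes angle φ with the slider axis where L sinφ = r sinθ; differentiating, L cosφ·φ̇ = r ω cosθ.
L cosφ = √(L² − r² sin²θ) = 0.20039 m.
|ω_rod| = r ω |cosθ| / √(L² − r² sin²θ) = 0.0676·12.25·0.23345/0.20039 = 0.96485 rad/s.

0.965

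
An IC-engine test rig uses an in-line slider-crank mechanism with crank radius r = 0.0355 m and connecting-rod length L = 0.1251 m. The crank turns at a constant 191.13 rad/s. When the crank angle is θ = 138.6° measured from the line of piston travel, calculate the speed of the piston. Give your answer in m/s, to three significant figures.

3.51

ω = 191.1 rad/s
For an in-line slider-crank, x = r cosθ + √(L² − r² sin²θ), so v = −rω sinθ·[1 + r cosθ/√(L² − r² sin²θ)].
With r = 0.0355 m, L = 0.1251 m, θ = 138.6°: √(L² − r² sin²θ) = 0.12288 m.
v = −0.0355·191.1·0.66131·[1 + 0.0355·-0.75011/0.12288] = -3.5147 m/s.
|v| = 3.5147 m/s.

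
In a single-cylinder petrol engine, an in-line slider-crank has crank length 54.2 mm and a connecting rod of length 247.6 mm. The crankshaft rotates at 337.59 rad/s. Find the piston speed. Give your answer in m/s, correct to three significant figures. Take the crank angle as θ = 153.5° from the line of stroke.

ω = 337.6 rad/s
For an in-line slider-crank, x = r cosθ + √(L² − r² sin²θ), so v = −rω sinθ·[1 + r cosθ/√(L² − r² sin²θ)].
With r = 0.0542 m, L = 0.2476 m, θ = 153.5°: √(L² − r² sin²θ) = 0.24642 m.
v = −0.0542·337.6·0.44620·[1 + 0.0542·-0.89493/0.24642] = -6.5572 m/s.
|v| = 6.5572 m/s.

6.56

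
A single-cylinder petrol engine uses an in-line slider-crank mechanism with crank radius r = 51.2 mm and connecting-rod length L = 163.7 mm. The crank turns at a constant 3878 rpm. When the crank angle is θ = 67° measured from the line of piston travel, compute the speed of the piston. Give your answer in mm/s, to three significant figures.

21600

ω = 2π·3878/60 = 406.1 rad/s
For an in-line slider-crank, x = r cosθ + √(L² − r² sin²θ), so v = −rω sinθ·[1 + r cosθ/√(L² − r² sin²θ)].
With r = 0.0512 m, L = 0.1637 m, θ = 67°: √(L² − r² sin²θ) = 0.15677 m.
v = −0.0512·406.1·0.92050·[1 + 0.0512·0.39073/0.15677] = -21.582 m/s.
|v| = 21.582 m/s = 21582 mm/s.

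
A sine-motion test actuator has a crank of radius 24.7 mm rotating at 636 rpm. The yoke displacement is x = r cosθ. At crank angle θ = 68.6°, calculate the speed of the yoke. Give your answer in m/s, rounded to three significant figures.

1.53

ω = 66.6 rad/s (from 636 rpm).
x = r cosθ ⇒ ẋ = −rω sinθ.
|v| = rω|sinθ| = 0.0247·66.6·|sin 68.6°| = 1.5316 m/s.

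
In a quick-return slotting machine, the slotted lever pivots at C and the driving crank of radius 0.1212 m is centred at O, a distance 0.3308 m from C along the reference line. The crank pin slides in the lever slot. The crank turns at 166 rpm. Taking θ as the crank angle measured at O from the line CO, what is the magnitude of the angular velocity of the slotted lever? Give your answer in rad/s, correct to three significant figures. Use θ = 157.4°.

7.75

ω = 17.38 rad/s (from 166 rpm).
Crank pin A relative to C: A = (d + r cosθ, r sinθ); lever angle φ = atan2(r sinθ, d + r cosθ).
Differentiating tanφ: φ̇ = rω(d cosθ + r)/(d² + r² + 2dr cosθ).
d² + r² + 2dr cosθ = |CA|² = 0.0500896 m²;  d cosθ + r = -0.1842 m.
|ω_lever| = |0.1212·17.38·-0.1842| / 0.0500896 = 7.7478 rad/s.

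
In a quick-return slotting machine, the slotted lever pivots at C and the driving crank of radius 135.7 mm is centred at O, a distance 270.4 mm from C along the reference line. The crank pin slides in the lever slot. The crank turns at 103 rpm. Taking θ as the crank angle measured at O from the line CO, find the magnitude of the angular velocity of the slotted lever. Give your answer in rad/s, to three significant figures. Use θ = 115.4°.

0.481

ω = 10.79 rad/s (from 103 rpm).
Crank pin A relative to C: A = (d + r cosθ, r sinθ); lever angle φ = atan2(r sinθ, d + r cosθ).
Differentiating tanφ: φ̇ = rω(d cosθ + r)/(d² + r² + 2dr cosθ).
d² + r² + 2dr cosθ = |CA|² = 0.0600526 m²;  d cosθ + r = +0.019716 m.
|ω_lever| = |0.1357·10.79·+0.019716| / 0.0600526 = 0.48054 rad/s.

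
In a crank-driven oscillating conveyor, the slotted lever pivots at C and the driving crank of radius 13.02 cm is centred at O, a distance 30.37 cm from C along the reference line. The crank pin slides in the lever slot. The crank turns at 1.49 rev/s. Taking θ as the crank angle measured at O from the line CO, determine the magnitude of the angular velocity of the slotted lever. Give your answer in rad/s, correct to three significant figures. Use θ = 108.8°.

0.471

ω = 9.362 rad/s (from 1.49 rev/s).
Crank pin A relative to C: A = (d + r cosθ, r sinθ); lever angle φ = atan2(r sinθ, d + r cosθ).
Differentiating tanφ: φ̇ = rω(d cosθ + r)/(d² + r² + 2dr cosθ).
d² + r² + 2dr cosθ = |CA|² = 0.0836998 m²;  d cosθ + r = +0.032328 m.
|ω_lever| = |0.1302·9.362·+0.032328| / 0.0836998 = 0.47079 rad/s.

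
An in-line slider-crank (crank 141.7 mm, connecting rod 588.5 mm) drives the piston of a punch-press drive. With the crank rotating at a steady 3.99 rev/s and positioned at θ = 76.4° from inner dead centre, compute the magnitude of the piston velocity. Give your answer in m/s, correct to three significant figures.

ω = 2π·3.99 = 25.07 rad/s
For an in-line slider-crank, x = r cosθ + √(L² − r² sin²θ), so v = −rω sinθ·[1 + r cosθ/√(L² − r² sin²θ)].
With r = 0.1417 m, L = 0.5885 m, θ = 76.4°: √(L² − r² sin²θ) = 0.57216 m.
v = −0.1417·25.07·0.97196·[1 + 0.1417·0.23514/0.57216] = -3.6539 m/s.
|v| = 3.6539 m/s.

3.65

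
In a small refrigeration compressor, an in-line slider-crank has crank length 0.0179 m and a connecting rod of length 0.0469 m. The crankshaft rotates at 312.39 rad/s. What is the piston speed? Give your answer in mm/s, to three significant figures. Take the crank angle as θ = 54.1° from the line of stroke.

ω = 312.4 rad/s
For an in-line slider-crank, x = r cosθ + √(L² − r² sin²θ), so v = −rω sinθ·[1 + r cosθ/√(L² − r² sin²θ)].
With r = 0.0179 m, L = 0.0469 m, θ = 54.1°: √(L² − r² sin²θ) = 0.044602 m.
v = −0.0179·312.4·0.81004·[1 + 0.0179·0.58637/0.044602] = -5.5955 m/s.
|v| = 5.5955 m/s = 5595.5 mm/s.

5600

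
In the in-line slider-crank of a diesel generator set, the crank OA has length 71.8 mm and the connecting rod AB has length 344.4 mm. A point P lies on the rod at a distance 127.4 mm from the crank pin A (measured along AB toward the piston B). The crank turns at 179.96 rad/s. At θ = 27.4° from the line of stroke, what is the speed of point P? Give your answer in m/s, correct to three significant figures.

9.62

ω = 180 rad/s.  Crank-pin speed |V_A| = rω = 12.921 m/s, perpendicular to OA.
Rod angle: sinφ = −(r/L) sinθ ⇒ φ = -5.506°; ω_rod = −rω cosθ/√(L²−r²sin²θ) = -33.463 rad/s.
V_P = V_A + ω_rod × AP, with AP = 0.1274 m along the rod.
Components: V_Px = −rω sinθ − a·ω_rod·sinφ = -6.3553 m/s;  V_Py = rω cosθ + a·ω_rod·cosφ = +7.228 m/s.
|V_P| = √(V_Px² + V_Py²) = 9.6247 m/s.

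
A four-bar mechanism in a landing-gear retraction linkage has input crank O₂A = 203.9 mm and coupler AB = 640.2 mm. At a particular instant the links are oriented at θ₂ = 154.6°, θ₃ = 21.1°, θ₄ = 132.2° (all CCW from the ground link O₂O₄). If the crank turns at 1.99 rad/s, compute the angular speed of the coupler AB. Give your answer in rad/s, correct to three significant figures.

ω₂ = 1.99 rad/s
Differentiating the loop-closure r₂e^{iθ₂}+r₃e^{iθ₃}=r₁+r₄e^{iθ₄} gives r₂ω₂e^{iθ₂}+r₃ω₃e^{iθ₃}=r₄ω₄e^{iθ₄}.
Eliminating the other unknown: ω₃ = r₂ω₂ sin(θ₄−θ₂) / [r₃ sin(θ₃−θ₄)].
Numerator sine = -0.38107; denominator sine = -0.93295.
Result = 0.2039·1.99·(-0.38107) / (0.6402·(-0.93295)) = +0.25888 rad/s; magnitude 0.25888 rad/s.

0.259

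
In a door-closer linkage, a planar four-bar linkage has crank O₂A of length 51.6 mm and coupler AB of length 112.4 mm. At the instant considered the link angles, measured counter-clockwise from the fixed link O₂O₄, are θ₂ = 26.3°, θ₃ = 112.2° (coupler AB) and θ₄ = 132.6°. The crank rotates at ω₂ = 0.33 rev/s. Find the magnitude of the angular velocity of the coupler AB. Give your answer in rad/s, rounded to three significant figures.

2.62

ω₂ = 2.073 rad/s (from 0.33 rev/s).
Differentiating the loop-closure r₂e^{iθ₂}+r₃e^{iθ₃}=r₁+r₄e^{iθ₄} gives r₂ω₂e^{iθ₂}+r₃ω₃e^{iθ₃}=r₄ω₄e^{iθ₄}.
Eliminating the other unknown: ω₃ = r₂ω₂ sin(θ₄−θ₂) / [r₃ sin(θ₃−θ₄)].
Numerator sine = +0.95981; denominator sine = -0.34857.
Result = 0.0516·2.073·(+0.95981) / (0.1124·(-0.34857)) = -2.621 rad/s; magnitude 2.621 rad/s.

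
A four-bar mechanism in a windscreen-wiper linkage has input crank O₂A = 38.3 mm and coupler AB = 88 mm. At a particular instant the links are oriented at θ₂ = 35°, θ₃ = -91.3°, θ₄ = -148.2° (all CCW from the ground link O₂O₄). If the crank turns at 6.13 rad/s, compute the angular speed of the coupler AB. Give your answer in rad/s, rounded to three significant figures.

0.178

ω₂ = 6.13 rad/s
Differentiating the loop-closure r₂e^{iθ₂}+r₃e^{iθ₃}=r₁+r₄e^{iθ₄} gives r₂ω₂e^{iθ₂}+r₃ω₃e^{iθ₃}=r₄ω₄e^{iθ₄}.
Eliminating the other unknown: ω₃ = r₂ω₂ sin(θ₄−θ₂) / [r₃ sin(θ₃−θ₄)].
Numerator sine = +0.05582; denominator sine = +0.83772.
Result = 0.0383·6.13·(+0.05582) / (0.088·(+0.83772)) = +0.17778 rad/s; magnitude 0.17778 rad/s.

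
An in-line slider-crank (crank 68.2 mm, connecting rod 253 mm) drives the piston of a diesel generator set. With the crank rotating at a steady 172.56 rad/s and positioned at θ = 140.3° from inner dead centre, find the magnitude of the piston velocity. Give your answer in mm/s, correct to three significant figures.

5930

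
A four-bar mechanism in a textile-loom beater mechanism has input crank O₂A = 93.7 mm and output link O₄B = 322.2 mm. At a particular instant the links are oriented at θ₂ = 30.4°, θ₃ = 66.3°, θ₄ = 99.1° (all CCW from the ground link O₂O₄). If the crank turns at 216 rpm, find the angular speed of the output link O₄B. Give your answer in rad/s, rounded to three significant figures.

ω₂ = 22.62 rad/s (from 216 rpm).
Differentiating the loop-closure r₂e^{iθ₂}+r₃e^{iθ₃}=r₁+r₄e^{iθ₄} gives r₂ω₂e^{iθ₂}+r₃ω₃e^{iθ₃}=r₄ω₄e^{iθ₄}.
Eliminating the other unknown: ω₄ = r₂ω₂ sin(θ₂−θ₃) / [r₄ sin(θ₄−θ₃)].
Numerator sine = -0.58637; denominator sine = +0.54171.
Result = 0.0937·22.62·(-0.58637) / (0.3222·(+0.54171)) = -7.1204 rad/s; magnitude 7.1204 rad/s.

7.12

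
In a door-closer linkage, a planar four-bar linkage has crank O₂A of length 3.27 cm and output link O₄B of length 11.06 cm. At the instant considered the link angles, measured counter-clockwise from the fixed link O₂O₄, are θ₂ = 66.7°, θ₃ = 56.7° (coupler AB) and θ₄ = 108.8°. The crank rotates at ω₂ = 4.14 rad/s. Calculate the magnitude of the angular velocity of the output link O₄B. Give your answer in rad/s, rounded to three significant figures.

0.269

ω₂ = 4.14 rad/s
Differentiating the loop-closure r₂e^{iθ₂}+r₃e^{iθ₃}=r₁+r₄e^{iθ₄} gives r₂ω₂e^{iθ₂}+r₃ω₃e^{iθ₃}=r₄ω₄e^{iθ₄}.
Eliminating the other unknown: ω₄ = r₂ω₂ sin(θ₂−θ₃) / [r₄ sin(θ₄−θ₃)].
Numerator sine = +0.17365; denominator sine = +0.78908.
Result = 0.0327·4.14·(+0.17365) / (0.1106·(+0.78908)) = +0.26936 rad/s; magnitude 0.26936 rad/s.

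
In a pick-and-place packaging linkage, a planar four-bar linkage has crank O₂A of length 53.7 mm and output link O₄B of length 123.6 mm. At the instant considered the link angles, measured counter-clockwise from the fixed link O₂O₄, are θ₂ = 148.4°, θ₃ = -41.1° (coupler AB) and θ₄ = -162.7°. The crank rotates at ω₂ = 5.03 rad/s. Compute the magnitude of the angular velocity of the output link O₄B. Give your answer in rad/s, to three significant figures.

0.423

ω₂ = 5.03 rad/s
Differentiating the loop-closure r₂e^{iθ₂}+r₃e^{iθ₃}=r₁+r₄e^{iθ₄} gives r₂ω₂e^{iθ₂}+r₃ω₃e^{iθ₃}=r₄ω₄e^{iθ₄}.
Eliminating the other unknown: ω₄ = r₂ω₂ sin(θ₂−θ₃) / [r₄ sin(θ₄−θ₃)].
Numerator sine = -0.16505; denominator sine = -0.85173.
Result = 0.0537·5.03·(-0.16505) / (0.1236·(-0.85173)) = +0.42348 rad/s; magnitude 0.42348 rad/s.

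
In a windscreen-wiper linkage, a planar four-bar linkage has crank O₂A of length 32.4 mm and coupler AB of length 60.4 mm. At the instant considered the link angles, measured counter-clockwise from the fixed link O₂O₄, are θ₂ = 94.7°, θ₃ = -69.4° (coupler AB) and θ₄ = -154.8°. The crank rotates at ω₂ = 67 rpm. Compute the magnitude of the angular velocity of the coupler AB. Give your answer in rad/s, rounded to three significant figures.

ω₂ = 7.016 rad/s (from 67 rpm).
Differentiating the loop-closure r₂e^{iθ₂}+r₃e^{iθ₃}=r₁+r₄e^{iθ₄} gives r₂ω₂e^{iθ₂}+r₃ω₃e^{iθ₃}=r₄ω₄e^{iθ₄}.
Eliminating the other unknown: ω₃ = r₂ω₂ sin(θ₄−θ₂) / [r₃ sin(θ₃−θ₄)].
Numerator sine = +0.93667; denominator sine = +0.99678.
Result = 0.0324·7.016·(+0.93667) / (0.0604·(+0.99678)) = +3.5367 rad/s; magnitude 3.5367 rad/s.

3.54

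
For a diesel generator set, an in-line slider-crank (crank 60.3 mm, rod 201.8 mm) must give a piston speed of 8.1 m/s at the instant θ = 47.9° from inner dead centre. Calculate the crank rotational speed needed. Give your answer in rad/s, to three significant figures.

150

For an in-line slider-crank, |v_piston| = rω|sinθ|·[1 + r cosθ/√(L² − r² sin²θ)].
With r = 0.0603 m, L = 0.2018 m, θ = 47.9°: the bracketed kinematic factor |dx/dθ| = 0.053933 m.
ω = v/|dx/dθ| = 8.1/0.053933 = 150.19 rad/s.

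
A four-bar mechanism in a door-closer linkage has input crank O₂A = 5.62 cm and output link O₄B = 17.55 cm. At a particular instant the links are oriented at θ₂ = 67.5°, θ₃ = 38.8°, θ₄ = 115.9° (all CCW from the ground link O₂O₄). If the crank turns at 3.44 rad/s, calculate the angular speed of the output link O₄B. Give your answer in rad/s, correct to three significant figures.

ω₂ = 3.44 rad/s
Differentiating the loop-closure r₂e^{iθ₂}+r₃e^{iθ₃}=r₁+r₄e^{iθ₄} gives r₂ω₂e^{iθ₂}+r₃ω₃e^{iθ₃}=r₄ω₄e^{iθ₄}.
Eliminating the other unknown: ω₄ = r₂ω₂ sin(θ₂−θ₃) / [r₄ sin(θ₄−θ₃)].
Numerator sine = +0.48022; denominator sine = +0.97476.
Result = 0.0562·3.44·(+0.48022) / (0.1755·(+0.97476)) = +0.5427 rad/s; magnitude 0.5427 rad/s.

0.543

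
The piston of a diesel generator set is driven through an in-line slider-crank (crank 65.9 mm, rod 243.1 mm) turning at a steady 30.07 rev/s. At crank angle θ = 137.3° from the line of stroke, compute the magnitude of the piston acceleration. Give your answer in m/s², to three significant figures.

ω = 2π·30.1 = 188.9 rad/s
x(θ) = r cosθ + √(L² − r² sin²θ); with ω constant, a = ω²·d²x/dθ².
d²x/dθ² = −r cosθ − r²(cos2θ)/√u − r⁴ sin²2θ/(4u^{3/2}),  u = L² − r² sin²θ = 0.0571003 m².
Substituting r = 0.0659 m, L = 0.2431 m, θ = 137.3°: d²x/dθ² = +0.04663 m.
a = ω²·d²x/dθ² = (188.9)²·(+0.04663) = +1664.5 m/s²;  |a| = 1664.5 m/s².

1660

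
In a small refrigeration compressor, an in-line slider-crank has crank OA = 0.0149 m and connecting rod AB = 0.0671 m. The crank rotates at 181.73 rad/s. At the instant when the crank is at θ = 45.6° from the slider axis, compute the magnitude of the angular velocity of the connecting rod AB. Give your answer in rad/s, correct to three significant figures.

28.6

ω = 181.7 rad/s
The rod makes angle φ with the slider axis where L sinφ = r sinθ; differentiating, L cosφ·φ̇ = r ω cosθ.
L cosφ = √(L² − r² sin²θ) = 0.06625 m.
|ω_rod| = r ω |cosθ| / √(L² − r² sin²θ) = 0.0149·181.7·0.69966/0.06625 = 28.597 rad/s.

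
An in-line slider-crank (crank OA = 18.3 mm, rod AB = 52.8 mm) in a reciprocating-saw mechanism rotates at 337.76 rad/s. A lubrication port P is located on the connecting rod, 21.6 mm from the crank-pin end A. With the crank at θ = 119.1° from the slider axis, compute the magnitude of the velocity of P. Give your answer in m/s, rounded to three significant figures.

5.32

ω = 337.8 rad/s.  Crank-pin speed |V_A| = rω = 6.181 m/s, perpendicular to OA.
Rod angle: sinφ = −(r/L) sinθ ⇒ φ = -17.628°; ω_rod = −rω cosθ/√(L²−r²sin²θ) = +59.738 rad/s.
V_P = V_A + ω_rod × AP, with AP = 0.0216 m along the rod.
Components: V_Px = −rω sinθ − a·ω_rod·sinφ = -5.01 m/s;  V_Py = rω cosθ + a·ω_rod·cosφ = -1.7763 m/s.
|V_P| = √(V_Px² + V_Py²) = 5.3156 m/s.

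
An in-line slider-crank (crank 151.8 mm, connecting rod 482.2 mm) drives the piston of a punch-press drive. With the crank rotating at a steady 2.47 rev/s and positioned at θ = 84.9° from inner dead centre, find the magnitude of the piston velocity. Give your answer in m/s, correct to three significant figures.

ω = 2π·2.47 = 15.52 rad/s
For an in-line slider-crank, x = r cosθ + √(L² − r² sin²θ), so v = −rω sinθ·[1 + r cosθ/√(L² − r² sin²θ)].
With r = 0.1518 m, L = 0.4822 m, θ = 84.9°: √(L² − r² sin²θ) = 0.45788 m.
v = −0.1518·15.52·0.99604·[1 + 0.1518·0.08889/0.45788] = -2.4157 m/s.
|v| = 2.4157 m/s.

2.42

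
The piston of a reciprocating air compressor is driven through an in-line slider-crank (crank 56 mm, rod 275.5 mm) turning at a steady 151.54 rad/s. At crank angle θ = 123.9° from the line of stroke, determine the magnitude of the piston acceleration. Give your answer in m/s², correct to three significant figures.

815

ω = 151.5 rad/s
x(θ) = r cosθ + √(L² − r² sin²θ); with ω constant, a = ω²·d²x/dθ².
d²x/dθ² = −r cosθ − r²(cos2θ)/√u − r⁴ sin²2θ/(4u^{3/2}),  u = L² − r² sin²θ = 0.0737398 m².
Substituting r = 0.056 m, L = 0.2755 m, θ = 123.9°: d²x/dθ² = +0.035492 m.
a = ω²·d²x/dθ² = (151.5)²·(+0.035492) = +815.05 m/s²;  |a| = 815.05 m/s².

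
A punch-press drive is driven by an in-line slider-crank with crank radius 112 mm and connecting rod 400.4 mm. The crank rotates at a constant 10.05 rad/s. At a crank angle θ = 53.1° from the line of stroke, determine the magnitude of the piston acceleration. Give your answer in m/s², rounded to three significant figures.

5.95

ω = 10.05 rad/s
x(θ) = r cosθ + √(L² − r² sin²θ); with ω constant, a = ω²·d²x/dθ².
d²x/dθ² = −r cosθ − r²(cos2θ)/√u − r⁴ sin²2θ/(4u^{3/2}),  u = L² − r² sin²θ = 0.152298 m².
Substituting r = 0.112 m, L = 0.4004 m, θ = 53.1°: d²x/dθ² = -0.05889 m.
a = ω²·d²x/dθ² = (10.05)²·(-0.05889) = -5.948 m/s²;  |a| = 5.948 m/s².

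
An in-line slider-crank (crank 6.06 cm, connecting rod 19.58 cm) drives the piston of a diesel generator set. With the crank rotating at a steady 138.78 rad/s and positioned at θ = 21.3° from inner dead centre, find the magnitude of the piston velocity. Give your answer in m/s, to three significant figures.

3.94

ω = 138.8 rad/s
For an in-line slider-crank, x = r cosθ + √(L² − r² sin²θ), so v = −rω sinθ·[1 + r cosθ/√(L² − r² sin²θ)].
With r = 0.0606 m, L = 0.1958 m, θ = 21.3°: √(L² − r² sin²θ) = 0.19456 m.
v = −0.0606·138.8·0.36325·[1 + 0.0606·0.93169/0.19456] = -3.9415 m/s.
|v| = 3.9415 m/s.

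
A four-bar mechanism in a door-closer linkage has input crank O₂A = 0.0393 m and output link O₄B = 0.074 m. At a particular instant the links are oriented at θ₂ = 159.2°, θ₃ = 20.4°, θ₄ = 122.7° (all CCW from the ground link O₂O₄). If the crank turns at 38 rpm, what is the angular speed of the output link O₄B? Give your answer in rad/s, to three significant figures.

ω₂ = 3.979 rad/s (from 38 rpm).
Differentiating the loop-closure r₂e^{iθ₂}+r₃e^{iθ₃}=r₁+r₄e^{iθ₄} gives r₂ω₂e^{iθ₂}+r₃ω₃e^{iθ₃}=r₄ω₄e^{iθ₄}.
Eliminating the other unknown: ω₄ = r₂ω₂ sin(θ₂−θ₃) / [r₄ sin(θ₄−θ₃)].
Numerator sine = +0.65869; denominator sine = +0.97705.
Result = 0.0393·3.979·(+0.65869) / (0.074·(+0.97705)) = +1.4248 rad/s; magnitude 1.4248 rad/s.

1.42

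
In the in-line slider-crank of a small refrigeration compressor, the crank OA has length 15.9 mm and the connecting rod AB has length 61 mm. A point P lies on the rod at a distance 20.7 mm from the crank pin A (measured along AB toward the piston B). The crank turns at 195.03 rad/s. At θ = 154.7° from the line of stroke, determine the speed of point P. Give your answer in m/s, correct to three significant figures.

ω = 195 rad/s.  Crank-pin speed |V_A| = rω = 3.101 m/s, perpendicular to OA.
Rod angle: sinφ = −(r/L) sinθ ⇒ φ = -6.396°; ω_rod = −rω cosθ/√(L²−r²sin²θ) = +46.247 rad/s.
V_P = V_A + ω_rod × AP, with AP = 0.0207 m along the rod.
Components: V_Px = −rω sinθ − a·ω_rod·sinφ = -1.2186 m/s;  V_Py = rω cosθ + a·ω_rod·cosφ = -1.8522 m/s.
|V_P| = √(V_Px² + V_Py²) = 2.2171 m/s.

2.22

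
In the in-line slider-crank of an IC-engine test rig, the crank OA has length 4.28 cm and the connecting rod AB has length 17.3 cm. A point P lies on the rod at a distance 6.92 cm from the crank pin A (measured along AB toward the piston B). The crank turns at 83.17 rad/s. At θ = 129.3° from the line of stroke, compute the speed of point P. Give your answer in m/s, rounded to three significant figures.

ω = 83.17 rad/s.  Crank-pin speed |V_A| = rω = 3.5597 m/s, perpendicular to OA.
Rod angle: sinφ = −(r/L) sinθ ⇒ φ = -11.037°; ω_rod = −rω cosθ/√(L²−r²sin²θ) = +13.278 rad/s.
V_P = V_A + ω_rod × AP, with AP = 0.0692 m along the rod.
Components: V_Px = −rω sinθ − a·ω_rod·sinφ = -2.5787 m/s;  V_Py = rω cosθ + a·ω_rod·cosφ = -1.3528 m/s.
|V_P| = √(V_Px² + V_Py²) = 2.912 m/s.

2.91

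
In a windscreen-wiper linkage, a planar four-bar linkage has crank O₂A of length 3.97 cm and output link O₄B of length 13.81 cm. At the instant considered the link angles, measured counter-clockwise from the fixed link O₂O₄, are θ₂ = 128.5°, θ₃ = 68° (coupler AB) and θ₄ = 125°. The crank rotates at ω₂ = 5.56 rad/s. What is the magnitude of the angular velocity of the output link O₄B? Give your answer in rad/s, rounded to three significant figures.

ω₂ = 5.56 rad/s
Differentiating the loop-closure r₂e^{iθ₂}+r₃e^{iθ₃}=r₁+r₄e^{iθ₄} gives r₂ω₂e^{iθ₂}+r₃ω₃e^{iθ₃}=r₄ω₄e^{iθ₄}.
Eliminating the other unknown: ω₄ = r₂ω₂ sin(θ₂−θ₃) / [r₄ sin(θ₄−θ₃)].
Numerator sine = +0.87036; denominator sine = +0.83867.
Result = 0.0397·5.56·(+0.87036) / (0.1381·(+0.83867)) = +1.6587 rad/s; magnitude 1.6587 rad/s.

1.66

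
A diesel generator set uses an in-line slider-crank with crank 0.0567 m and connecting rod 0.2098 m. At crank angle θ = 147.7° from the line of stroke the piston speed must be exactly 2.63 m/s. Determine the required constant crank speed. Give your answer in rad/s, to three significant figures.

113

For an in-line slider-crank, |v_piston| = rω|sinθ|·[1 + r cosθ/√(L² − r² sin²θ)].
With r = 0.0567 m, L = 0.2098 m, θ = 147.7°: the bracketed kinematic factor |dx/dθ| = 0.023303 m.
ω = v/|dx/dθ| = 2.63/0.023303 = 112.86 rad/s.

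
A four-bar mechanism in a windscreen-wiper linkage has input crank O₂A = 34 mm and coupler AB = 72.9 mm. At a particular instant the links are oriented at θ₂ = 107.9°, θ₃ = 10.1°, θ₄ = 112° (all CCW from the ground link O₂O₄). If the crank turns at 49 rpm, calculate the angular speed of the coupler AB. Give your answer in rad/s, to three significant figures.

ω₂ = 5.131 rad/s (from 49 rpm).
Differentiating the loop-closure r₂e^{iθ₂}+r₃e^{iθ₃}=r₁+r₄e^{iθ₄} gives r₂ω₂e^{iθ₂}+r₃ω₃e^{iθ₃}=r₄ω₄e^{iθ₄}.
Eliminating the other unknown: ω₃ = r₂ω₂ sin(θ₄−θ₂) / [r₃ sin(θ₃−θ₄)].
Numerator sine = +0.07150; denominator sine = -0.97851.
Result = 0.034·5.131·(+0.07150) / (0.0729·(-0.97851)) = -0.17486 rad/s; magnitude 0.17486 rad/s.

0.175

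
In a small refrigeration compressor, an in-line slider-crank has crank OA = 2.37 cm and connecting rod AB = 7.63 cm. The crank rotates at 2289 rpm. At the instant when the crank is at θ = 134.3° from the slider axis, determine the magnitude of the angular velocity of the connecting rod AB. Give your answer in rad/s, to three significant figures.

ω = 239.7 rad/s (converted from 2289 rpm).
The rod makes angle φ with the slider axis where L sinφ = r sinθ; differentiating, L cosφ·φ̇ = r ω cosθ.
L cosφ = √(L² − r² sin²θ) = 0.074391 m.
|ω_rod| = r ω |cosθ| / √(L² − r² sin²θ) = 0.0237·239.7·0.69842/0.074391 = 53.336 rad/s.

53.3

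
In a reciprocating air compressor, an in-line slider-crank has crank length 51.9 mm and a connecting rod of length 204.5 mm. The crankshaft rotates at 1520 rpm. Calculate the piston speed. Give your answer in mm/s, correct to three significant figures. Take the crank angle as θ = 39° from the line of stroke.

6240

ω = 2π·1520/60 = 159.2 rad/s
For an in-line slider-crank, x = r cosθ + √(L² − r² sin²θ), so v = −rω sinθ·[1 + r cosθ/√(L² − r² sin²θ)].
With r = 0.0519 m, L = 0.2045 m, θ = 39°: √(L² − r² sin²θ) = 0.20187 m.
v = −0.0519·159.2·0.62932·[1 + 0.0519·0.77715/0.20187] = -6.2376 m/s.
|v| = 6.2376 m/s = 6237.6 mm/s.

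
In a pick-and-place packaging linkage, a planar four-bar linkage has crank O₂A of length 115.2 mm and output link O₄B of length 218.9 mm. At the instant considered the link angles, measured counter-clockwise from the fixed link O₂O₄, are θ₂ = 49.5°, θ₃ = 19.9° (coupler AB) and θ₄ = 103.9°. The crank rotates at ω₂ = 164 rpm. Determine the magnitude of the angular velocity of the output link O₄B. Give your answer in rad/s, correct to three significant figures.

ω₂ = 17.17 rad/s (from 164 rpm).
Differentiating the loop-closure r₂e^{iθ₂}+r₃e^{iθ₃}=r₁+r₄e^{iθ₄} gives r₂ω₂e^{iθ₂}+r₃ω₃e^{iθ₃}=r₄ω₄e^{iθ₄}.
Eliminating the other unknown: ω₄ = r₂ω₂ sin(θ₂−θ₃) / [r₄ sin(θ₄−θ₃)].
Numerator sine = +0.49394; denominator sine = +0.99452.
Result = 0.1152·17.17·(+0.49394) / (0.2189·(+0.99452)) = +4.4889 rad/s; magnitude 4.4889 rad/s.

4.49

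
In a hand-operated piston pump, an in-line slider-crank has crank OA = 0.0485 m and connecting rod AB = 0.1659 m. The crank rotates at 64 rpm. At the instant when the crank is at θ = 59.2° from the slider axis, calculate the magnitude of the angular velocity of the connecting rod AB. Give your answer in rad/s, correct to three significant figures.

1.04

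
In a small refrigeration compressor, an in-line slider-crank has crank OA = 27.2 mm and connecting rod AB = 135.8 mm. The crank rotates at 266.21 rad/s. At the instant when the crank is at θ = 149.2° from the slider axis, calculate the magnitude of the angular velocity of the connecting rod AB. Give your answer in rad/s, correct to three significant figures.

ω = 266.2 rad/s
The rod makes angle φ with the slider axis where L sinφ = r sinθ; differentiating, L cosφ·φ̇ = r ω cosθ.
L cosφ = √(L² − r² sin²θ) = 0.13508 m.
|ω_rod| = r ω |cosθ| / √(L² − r² sin²θ) = 0.0272·266.2·0.85896/0.13508 = 46.043 rad/s.

46.0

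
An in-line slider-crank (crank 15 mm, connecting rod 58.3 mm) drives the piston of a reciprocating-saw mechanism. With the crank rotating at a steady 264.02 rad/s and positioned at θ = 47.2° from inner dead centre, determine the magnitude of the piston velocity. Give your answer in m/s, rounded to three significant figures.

3.42

ω = 264 rad/s
For an in-line slider-crank, x = r cosθ + √(L² − r² sin²θ), so v = −rω sinθ·[1 + r cosθ/√(L² − r² sin²θ)].
With r = 0.015 m, L = 0.0583 m, θ = 47.2°: √(L² − r² sin²θ) = 0.057252 m.
v = −0.015·264·0.73373·[1 + 0.015·0.67944/0.057252] = -3.4231 m/s.
|v| = 3.4231 m/s.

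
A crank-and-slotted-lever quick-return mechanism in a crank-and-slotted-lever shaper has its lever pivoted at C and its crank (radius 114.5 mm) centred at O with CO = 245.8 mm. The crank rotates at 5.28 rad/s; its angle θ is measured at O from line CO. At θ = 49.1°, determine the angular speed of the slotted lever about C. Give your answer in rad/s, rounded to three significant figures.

ω = 5.28 rad/s
Crank pin A relative to C: A = (d + r cosθ, r sinθ); lever angle φ = atan2(r sinθ, d + r cosθ).
Differentiating tanφ: φ̇ = rω(d cosθ + r)/(d² + r² + 2dr cosθ).
d² + r² + 2dr cosθ = |CA|² = 0.110382 m²;  d cosθ + r = +0.27544 m.
|ω_lever| = |0.1145·5.28·+0.27544| / 0.110382 = 1.5086 rad/s.

1.51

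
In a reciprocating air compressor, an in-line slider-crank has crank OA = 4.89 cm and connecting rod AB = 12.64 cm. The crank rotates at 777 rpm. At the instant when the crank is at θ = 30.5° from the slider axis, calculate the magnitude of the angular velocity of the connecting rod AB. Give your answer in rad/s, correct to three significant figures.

27.7

ω = 81.37 rad/s (converted from 777 rpm).
The rod makes angle φ with the slider axis where L sinφ = r sinθ; differentiating, L cosφ·φ̇ = r ω cosθ.
L cosφ = √(L² − r² sin²θ) = 0.12394 m.
|ω_rod| = r ω |cosθ| / √(L² − r² sin²θ) = 0.0489·81.37·0.86163/0.12394 = 27.661 rad/s.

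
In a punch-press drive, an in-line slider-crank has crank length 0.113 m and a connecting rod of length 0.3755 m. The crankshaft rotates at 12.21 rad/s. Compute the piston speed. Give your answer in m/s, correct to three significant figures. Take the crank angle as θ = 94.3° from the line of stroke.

1.34

ω = 12.21 rad/s
For an in-line slider-crank, x = r cosθ + √(L² − r² sin²θ), so v = −rω sinθ·[1 + r cosθ/√(L² − r² sin²θ)].
With r = 0.113 m, L = 0.3755 m, θ = 94.3°: √(L² − r² sin²θ) = 0.35819 m.
v = −0.113·12.21·0.99719·[1 + 0.113·-0.07498/0.35819] = -1.3433 m/s.
|v| = 1.3433 m/s.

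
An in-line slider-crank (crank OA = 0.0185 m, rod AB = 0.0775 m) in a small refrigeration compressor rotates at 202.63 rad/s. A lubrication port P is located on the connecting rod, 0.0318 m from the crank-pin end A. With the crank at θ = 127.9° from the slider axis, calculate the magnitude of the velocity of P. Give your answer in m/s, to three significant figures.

ω = 202.6 rad/s.  Crank-pin speed |V_A| = rω = 3.7487 m/s, perpendicular to OA.
Rod angle: sinφ = −(r/L) sinθ ⇒ φ = -10.857°; ω_rod = −rω cosθ/√(L²−r²sin²θ) = +30.254 rad/s.
V_P = V_A + ω_rod × AP, with AP = 0.0318 m along the rod.
Components: V_Px = −rω sinθ − a·ω_rod·sinφ = -2.7768 m/s;  V_Py = rω cosθ + a·ω_rod·cosφ = -1.3579 m/s.
|V_P| = √(V_Px² + V_Py²) = 3.091 m/s.

3.09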